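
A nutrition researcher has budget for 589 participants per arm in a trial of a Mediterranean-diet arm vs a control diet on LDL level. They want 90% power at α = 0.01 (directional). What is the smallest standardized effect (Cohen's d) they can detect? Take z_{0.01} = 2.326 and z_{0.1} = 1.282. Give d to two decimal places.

d_min ≈ 0.21

For two independent groups of n = 589 each: d_min = (z_{α} + z_β)·√(2/n).
z-sum = 2.326 + 1.282 = 3.608.
d_min = 3.608 × √(2/589) = 3.608 × 0.0583 = 0.210.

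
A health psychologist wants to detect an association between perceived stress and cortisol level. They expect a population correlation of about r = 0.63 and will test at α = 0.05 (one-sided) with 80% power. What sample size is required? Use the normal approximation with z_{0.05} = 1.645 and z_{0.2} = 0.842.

Fisher's z: C = ½·ln((1+r)/(1−r)) = ½·ln(4.4054) = 0.7414.
n = ((z_{α} + z_β)/C)² + 3.
(1.645 + 0.842) / 0.7414 = 2.487 / 0.7414 = 3.354.
n = 3.354² + 3 = 11.25 + 3 = 14.3.
Round up.

n = 15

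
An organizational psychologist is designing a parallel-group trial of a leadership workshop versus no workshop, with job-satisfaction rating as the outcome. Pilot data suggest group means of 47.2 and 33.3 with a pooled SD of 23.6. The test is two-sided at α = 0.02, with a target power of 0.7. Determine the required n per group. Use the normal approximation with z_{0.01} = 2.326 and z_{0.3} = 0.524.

Cohen's d = |M₁ − M₂| / SD_pooled = |47.2 − 33.3| / 23.6 = 13.9 / 23.6 = 0.589.
For two independent groups with equal n: n = 2·((z_{α/2} + z_β) / d)².
z_{α/2} + z_β = 2.326 + 0.524 = 2.850.
n = 2 × (2.850 / 0.589)² = 2 × 4.839² = 2 × 23.41 = 46.8.
Round up to the next whole participant.

n = 47 per group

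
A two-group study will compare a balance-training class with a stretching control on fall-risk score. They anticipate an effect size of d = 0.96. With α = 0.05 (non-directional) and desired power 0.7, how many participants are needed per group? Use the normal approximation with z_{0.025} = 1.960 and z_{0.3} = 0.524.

For two independent groups with equal n: n = 2·((z_{α/2} + z_β) / d)².
z_{α/2} + z_β = 1.960 + 0.524 = 2.484.
n = 2 × (2.484 / 0.96)² = 2 × 2.587² = 2 × 6.70 = 13.4.
Round up to the next whole participant.

n = 14 per group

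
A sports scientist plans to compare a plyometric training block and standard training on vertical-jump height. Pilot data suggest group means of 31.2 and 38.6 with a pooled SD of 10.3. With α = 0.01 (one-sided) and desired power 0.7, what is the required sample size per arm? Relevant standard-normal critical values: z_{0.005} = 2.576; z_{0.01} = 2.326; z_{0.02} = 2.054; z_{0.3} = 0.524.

n = 32 per group

Cohen's d = |M₁ − M₂| / SD_pooled = |31.2 − 38.6| / 10.3 = 7.4 / 10.3 = 0.718.
For two independent groups with equal n: n = 2·((z_{α} + z_β) / d)².
z_{α} + z_β = 2.326 + 0.524 = 2.850.
n = 2 × (2.850 / 0.718)² = 2 × 3.969² = 2 × 15.76 = 31.5.
Round up to the next whole participant.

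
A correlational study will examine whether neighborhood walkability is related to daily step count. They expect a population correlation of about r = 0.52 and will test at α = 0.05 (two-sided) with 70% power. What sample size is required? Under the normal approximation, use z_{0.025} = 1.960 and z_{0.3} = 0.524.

Fisher's z: C = ½·ln((1+r)/(1−r)) = ½·ln(3.1667) = 0.5763.
n = ((z_{α/2} + z_β)/C)² + 3.
(1.960 + 0.524) / 0.5763 = 2.484 / 0.5763 = 4.310.
n = 4.310² + 3 = 18.58 + 3 = 21.6.
Round up.

n = 22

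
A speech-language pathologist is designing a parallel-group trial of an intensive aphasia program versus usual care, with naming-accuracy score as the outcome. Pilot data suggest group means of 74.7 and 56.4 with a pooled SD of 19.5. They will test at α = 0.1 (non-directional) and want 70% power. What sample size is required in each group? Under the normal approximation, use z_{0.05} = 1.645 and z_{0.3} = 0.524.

n = 11 per group

Cohen's d = |M₁ − M₂| / SD_pooled = |74.7 − 56.4| / 19.5 = 18.3 / 19.5 = 0.938.
For two independent groups with equal n: n = 2·((z_{α/2} + z_β) / d)².
z_{α/2} + z_β = 1.645 + 0.524 = 2.169.
n = 2 × (2.169 / 0.938)² = 2 × 2.312² = 2 × 5.35 = 10.7.
Round up to the next whole participant.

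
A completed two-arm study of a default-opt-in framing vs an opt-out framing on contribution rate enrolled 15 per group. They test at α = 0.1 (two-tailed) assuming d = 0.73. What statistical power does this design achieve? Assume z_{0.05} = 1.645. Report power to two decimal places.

For two equal groups, power = Φ(d·√(n/2) − z_{α/2}).
d·√(n/2) = 0.73 × √(15/2) = 0.73 × 2.739 = 1.999.
z_β = 1.999 − 1.645 = 0.354.
Power = Φ(0.354) = 0.638.

power ≈ 0.64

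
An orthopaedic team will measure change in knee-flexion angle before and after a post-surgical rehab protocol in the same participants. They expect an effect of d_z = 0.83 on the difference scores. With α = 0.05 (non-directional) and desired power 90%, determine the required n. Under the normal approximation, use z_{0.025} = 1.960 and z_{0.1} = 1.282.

n = 16 pairs

For a paired (one-sample on differences) test: n = ((z_{α/2} + z_β) / d)².
z_{α/2} + z_β = 1.960 + 1.282 = 3.242.
n = (3.242 / 0.83)² = 3.906² = 15.26.
Round up.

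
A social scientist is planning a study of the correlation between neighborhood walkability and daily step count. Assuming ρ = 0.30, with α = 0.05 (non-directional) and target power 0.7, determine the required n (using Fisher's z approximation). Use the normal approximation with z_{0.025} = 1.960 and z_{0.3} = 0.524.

n = 68

Fisher's z: C = ½·ln((1+r)/(1−r)) = ½·ln(1.8571) = 0.3095.
n = ((z_{α/2} + z_β)/C)² + 3.
(1.960 + 0.524) / 0.3095 = 2.484 / 0.3095 = 8.026.
n = 8.026² + 3 = 64.41 + 3 = 67.4.
Round up.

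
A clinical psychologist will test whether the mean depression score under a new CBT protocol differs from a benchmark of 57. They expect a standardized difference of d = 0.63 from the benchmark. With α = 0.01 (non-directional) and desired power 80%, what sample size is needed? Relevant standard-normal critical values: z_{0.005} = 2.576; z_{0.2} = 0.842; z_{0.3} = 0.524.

For a one-sample test: n = ((z_{α/2} + z_β) / d)².
z_{α/2} + z_β = 2.576 + 0.842 = 3.418.
n = (3.418 / 0.63)² = 5.425² = 29.43.
Round up.

n = 30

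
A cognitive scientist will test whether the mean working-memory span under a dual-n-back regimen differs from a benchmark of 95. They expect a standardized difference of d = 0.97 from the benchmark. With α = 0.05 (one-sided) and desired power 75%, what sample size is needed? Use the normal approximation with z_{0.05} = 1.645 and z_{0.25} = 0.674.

For a one-sample test: n = ((z_{α} + z_β) / d)².
z_{α} + z_β = 1.645 + 0.674 = 2.319.
n = (2.319 / 0.97)² = 2.391² = 5.72.
Round up.

n = 6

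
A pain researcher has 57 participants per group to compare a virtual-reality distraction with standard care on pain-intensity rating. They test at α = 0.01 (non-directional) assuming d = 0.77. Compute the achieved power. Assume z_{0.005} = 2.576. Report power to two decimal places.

power ≈ 0.94

For two equal groups, power = Φ(d·√(n/2) − z_{α/2}).
d·√(n/2) = 0.77 × √(57/2) = 0.77 × 5.339 = 4.111.
z_β = 4.111 − 2.576 = 1.535.
Power = Φ(1.535) = 0.938.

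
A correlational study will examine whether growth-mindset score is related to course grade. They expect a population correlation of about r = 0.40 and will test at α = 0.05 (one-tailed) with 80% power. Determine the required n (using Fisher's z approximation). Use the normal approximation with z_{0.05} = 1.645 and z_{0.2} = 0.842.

Fisher's z: C = ½·ln((1+r)/(1−r)) = ½·ln(2.3333) = 0.4236.
n = ((z_{α} + z_β)/C)² + 3.
(1.645 + 0.842) / 0.4236 = 2.487 / 0.4236 = 5.871.
n = 5.871² + 3 = 34.47 + 3 = 37.5.
Round up.

n = 38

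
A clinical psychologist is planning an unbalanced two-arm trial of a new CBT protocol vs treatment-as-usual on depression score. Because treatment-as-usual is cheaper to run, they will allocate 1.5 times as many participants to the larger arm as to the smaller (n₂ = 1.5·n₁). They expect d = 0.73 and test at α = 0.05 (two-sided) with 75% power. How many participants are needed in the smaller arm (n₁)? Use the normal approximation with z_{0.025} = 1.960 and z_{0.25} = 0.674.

With allocation ratio k = n₂/n₁ = 1.5, Var(x̄₁−x̄₂) = σ²(1/n₁ + 1/(k·n₁)) = σ²·(k+1)/(k·n₁).
So n₁ = (1 + 1/k)·((z_{α/2} + z_β)/d)² = 1.667 × (2.634/0.73)².
n₁ = 1.667 × 13.02 = 21.7.
Round up: n₁ = 22, giving n₂ = 1.5 × 22 = 33.

n₁ = 22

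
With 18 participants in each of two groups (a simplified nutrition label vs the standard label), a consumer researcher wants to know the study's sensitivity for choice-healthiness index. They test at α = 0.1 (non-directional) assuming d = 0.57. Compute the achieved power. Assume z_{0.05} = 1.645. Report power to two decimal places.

power ≈ 0.53

For two equal groups, power = Φ(d·√(n/2) − z_{α/2}).
d·√(n/2) = 0.57 × √(18/2) = 0.57 × 3.000 = 1.710.
z_β = 1.710 − 1.645 = 0.065.
Power = Φ(0.065) = 0.526.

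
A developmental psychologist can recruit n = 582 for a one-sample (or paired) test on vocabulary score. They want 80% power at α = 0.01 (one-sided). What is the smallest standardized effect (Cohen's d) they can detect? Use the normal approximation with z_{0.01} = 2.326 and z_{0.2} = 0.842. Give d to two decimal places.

For a single sample (or paired design) of n = 582: d_min = (z_{α} + z_β)/√n.
z-sum = 2.326 + 0.842 = 3.168.
d_min = 3.168 / √582 = 3.168 / 24.125 = 0.131.

d_min ≈ 0.13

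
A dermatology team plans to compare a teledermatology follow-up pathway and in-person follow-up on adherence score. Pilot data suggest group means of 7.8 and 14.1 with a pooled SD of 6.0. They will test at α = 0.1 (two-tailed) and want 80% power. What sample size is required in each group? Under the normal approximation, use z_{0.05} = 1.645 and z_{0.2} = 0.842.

Cohen's d = |M₁ − M₂| / SD_pooled = |7.8 − 14.1| / 6.0 = 6.3 / 6.0 = 1.050.
For two independent groups with equal n: n = 2·((z_{α/2} + z_β) / d)².
z_{α/2} + z_β = 1.645 + 0.842 = 2.487.
n = 2 × (2.487 / 1.050)² = 2 × 2.369² = 2 × 5.61 = 11.2.
Round up to the next whole participant.

n = 12 per group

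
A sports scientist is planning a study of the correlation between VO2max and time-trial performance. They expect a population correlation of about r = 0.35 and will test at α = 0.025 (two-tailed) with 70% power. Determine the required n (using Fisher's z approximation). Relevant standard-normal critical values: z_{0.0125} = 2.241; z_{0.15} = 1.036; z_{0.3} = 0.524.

Fisher's z: C = ½·ln((1+r)/(1−r)) = ½·ln(2.0769) = 0.3654.
n = ((z_{α/2} + z_β)/C)² + 3.
(2.241 + 0.524) / 0.3654 = 2.765 / 0.3654 = 7.567.
n = 7.567² + 3 = 57.26 + 3 = 60.3.
Round up.

n = 61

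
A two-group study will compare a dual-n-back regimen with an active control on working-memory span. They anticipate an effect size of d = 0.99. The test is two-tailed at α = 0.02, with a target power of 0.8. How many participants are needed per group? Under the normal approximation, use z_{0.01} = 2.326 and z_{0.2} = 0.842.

n = 21 per group

For two independent groups with equal n: n = 2·((z_{α/2} + z_β) / d)².
z_{α/2} + z_β = 2.326 + 0.842 = 3.168.
n = 2 × (3.168 / 0.99)² = 2 × 3.200² = 2 × 10.24 = 20.5.
Round up to the next whole participant.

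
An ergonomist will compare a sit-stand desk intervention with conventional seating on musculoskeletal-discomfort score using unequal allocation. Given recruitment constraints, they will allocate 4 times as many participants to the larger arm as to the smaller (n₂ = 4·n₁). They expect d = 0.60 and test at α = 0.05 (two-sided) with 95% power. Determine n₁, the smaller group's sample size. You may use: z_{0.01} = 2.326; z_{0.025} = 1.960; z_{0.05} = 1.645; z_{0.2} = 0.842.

n₁ = 46

With allocation ratio k = n₂/n₁ = 4, Var(x̄₁−x̄₂) = σ²(1/n₁ + 1/(k·n₁)) = σ²·(k+1)/(k·n₁).
So n₁ = (1 + 1/k)·((z_{α/2} + z_β)/d)² = 1.250 × (3.605/0.60)².
n₁ = 1.250 × 36.10 = 45.1.
Round up: n₁ = 46, giving n₂ = 4 × 46 = 184.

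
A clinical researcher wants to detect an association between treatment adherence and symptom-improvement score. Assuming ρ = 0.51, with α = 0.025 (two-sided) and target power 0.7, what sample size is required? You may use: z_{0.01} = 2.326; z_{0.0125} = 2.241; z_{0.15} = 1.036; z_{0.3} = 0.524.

Fisher's z: C = ½·ln((1+r)/(1−r)) = ½·ln(3.0816) = 0.5627.
n = ((z_{α/2} + z_β)/C)² + 3.
(2.241 + 0.524) / 0.5627 = 2.765 / 0.5627 = 4.914.
n = 4.914² + 3 = 24.15 + 3 = 27.1.
Round up.

n = 28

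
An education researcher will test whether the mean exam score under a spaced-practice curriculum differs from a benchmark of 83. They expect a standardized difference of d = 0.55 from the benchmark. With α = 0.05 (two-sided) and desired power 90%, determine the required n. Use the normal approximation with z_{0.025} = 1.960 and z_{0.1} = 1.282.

n = 35

For a one-sample test: n = ((z_{α/2} + z_β) / d)².
z_{α/2} + z_β = 1.960 + 1.282 = 3.242.
n = (3.242 / 0.55)² = 5.895² = 34.75.
Round up.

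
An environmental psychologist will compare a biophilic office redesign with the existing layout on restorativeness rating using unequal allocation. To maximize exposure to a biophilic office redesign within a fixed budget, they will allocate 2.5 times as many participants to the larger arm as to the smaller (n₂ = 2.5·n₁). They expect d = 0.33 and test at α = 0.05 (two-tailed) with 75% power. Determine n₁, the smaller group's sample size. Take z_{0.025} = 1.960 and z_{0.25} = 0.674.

With allocation ratio k = n₂/n₁ = 2.5, Var(x̄₁−x̄₂) = σ²(1/n₁ + 1/(k·n₁)) = σ²·(k+1)/(k·n₁).
So n₁ = (1 + 1/k)·((z_{α/2} + z_β)/d)² = 1.400 × (2.634/0.33)².
n₁ = 1.400 × 63.71 = 89.2.
Round up: n₁ = 90, giving n₂ = 2.5 × 90 = 225.

n₁ = 90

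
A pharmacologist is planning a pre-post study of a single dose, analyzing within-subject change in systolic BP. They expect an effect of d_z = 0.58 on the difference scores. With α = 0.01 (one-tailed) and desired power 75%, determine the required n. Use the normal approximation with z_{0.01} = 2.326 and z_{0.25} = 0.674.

n = 27 pairs

For a paired (one-sample on differences) test: n = ((z_{α} + z_β) / d)².
z_{α} + z_β = 2.326 + 0.674 = 3.000.
n = (3.000 / 0.58)² = 5.172² = 26.75.
Round up.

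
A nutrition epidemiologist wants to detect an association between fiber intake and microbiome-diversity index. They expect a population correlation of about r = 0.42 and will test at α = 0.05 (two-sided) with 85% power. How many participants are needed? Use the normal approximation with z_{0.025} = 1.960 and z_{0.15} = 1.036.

n = 48

Fisher's z: C = ½·ln((1+r)/(1−r)) = ½·ln(2.4483) = 0.4477.
n = ((z_{α/2} + z_β)/C)² + 3.
(1.960 + 1.036) / 0.4477 = 2.996 / 0.4477 = 6.692.
n = 6.692² + 3 = 44.78 + 3 = 47.8.
Round up.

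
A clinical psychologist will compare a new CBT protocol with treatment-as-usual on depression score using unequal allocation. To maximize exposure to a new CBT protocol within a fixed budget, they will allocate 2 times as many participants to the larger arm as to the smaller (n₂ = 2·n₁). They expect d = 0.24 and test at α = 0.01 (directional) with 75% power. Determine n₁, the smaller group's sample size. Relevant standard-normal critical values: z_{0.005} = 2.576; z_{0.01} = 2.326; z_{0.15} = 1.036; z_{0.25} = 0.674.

With allocation ratio k = n₂/n₁ = 2, Var(x̄₁−x̄₂) = σ²(1/n₁ + 1/(k·n₁)) = σ²·(k+1)/(k·n₁).
So n₁ = (1 + 1/k)·((z_{α} + z_β)/d)² = 1.500 × (3.000/0.24)².
n₁ = 1.500 × 156.25 = 234.4.
Round up: n₁ = 235, giving n₂ = 2 × 235 = 470.

n₁ = 235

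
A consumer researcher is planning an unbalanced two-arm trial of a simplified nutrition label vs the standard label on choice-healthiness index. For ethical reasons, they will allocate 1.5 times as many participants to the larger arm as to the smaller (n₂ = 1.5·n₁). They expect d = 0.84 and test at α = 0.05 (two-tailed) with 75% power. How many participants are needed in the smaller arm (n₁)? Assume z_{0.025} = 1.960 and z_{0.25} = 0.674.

With allocation ratio k = n₂/n₁ = 1.5, Var(x̄₁−x̄₂) = σ²(1/n₁ + 1/(k·n₁)) = σ²·(k+1)/(k·n₁).
So n₁ = (1 + 1/k)·((z_{α/2} + z_β)/d)² = 1.667 × (2.634/0.84)².
n₁ = 1.667 × 9.83 = 16.4.
Round up: n₁ = 17, giving n₂ = ⌈1.5 × 17⌉ = ⌈25.5⌉ = 26.

n₁ = 17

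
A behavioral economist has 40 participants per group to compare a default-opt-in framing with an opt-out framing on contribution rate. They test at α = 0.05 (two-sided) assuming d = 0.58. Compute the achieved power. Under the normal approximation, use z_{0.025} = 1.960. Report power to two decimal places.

power ≈ 0.74

For two equal groups, power = Φ(d·√(n/2) − z_{α/2}).
d·√(n/2) = 0.58 × √(40/2) = 0.58 × 4.472 = 2.594.
z_β = 2.594 − 1.960 = 0.634.
Power = Φ(0.634) = 0.737.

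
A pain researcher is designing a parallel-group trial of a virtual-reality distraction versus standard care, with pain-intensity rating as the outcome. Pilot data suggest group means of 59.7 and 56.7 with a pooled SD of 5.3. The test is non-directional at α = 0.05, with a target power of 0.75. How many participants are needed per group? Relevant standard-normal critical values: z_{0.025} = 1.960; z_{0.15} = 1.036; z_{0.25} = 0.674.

n = 44 per group

Cohen's d = |M₁ − M₂| / SD_pooled = |59.7 − 56.7| / 5.3 = 3.0 / 5.3 = 0.566.
For two independent groups with equal n: n = 2·((z_{α/2} + z_β) / d)².
z_{α/2} + z_β = 1.960 + 0.674 = 2.634.
n = 2 × (2.634 / 0.566)² = 2 × 4.654² = 2 × 21.66 = 43.3.
Round up to the next whole participant.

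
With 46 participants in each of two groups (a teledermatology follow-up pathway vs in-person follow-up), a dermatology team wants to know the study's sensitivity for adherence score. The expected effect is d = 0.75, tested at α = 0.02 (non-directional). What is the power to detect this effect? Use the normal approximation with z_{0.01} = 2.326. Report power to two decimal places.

For two equal groups, power = Φ(d·√(n/2) − z_{α/2}).
d·√(n/2) = 0.75 × √(46/2) = 0.75 × 4.796 = 3.597.
z_β = 3.597 − 2.326 = 1.271.
Power = Φ(1.271) = 0.898.

power ≈ 0.90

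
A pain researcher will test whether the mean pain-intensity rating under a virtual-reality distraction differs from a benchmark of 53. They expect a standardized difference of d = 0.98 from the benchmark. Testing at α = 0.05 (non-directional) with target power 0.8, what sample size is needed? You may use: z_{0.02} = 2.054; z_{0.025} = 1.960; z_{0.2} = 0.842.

n = 9

For a one-sample test: n = ((z_{α/2} + z_β) / d)².
z_{α/2} + z_β = 1.960 + 0.842 = 2.802.
n = (2.802 / 0.98)² = 2.859² = 8.17.
Round up.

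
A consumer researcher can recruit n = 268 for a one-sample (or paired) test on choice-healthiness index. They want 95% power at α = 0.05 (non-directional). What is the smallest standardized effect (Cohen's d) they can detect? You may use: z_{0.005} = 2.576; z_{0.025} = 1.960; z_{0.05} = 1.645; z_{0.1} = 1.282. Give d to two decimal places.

d_min ≈ 0.22

For a single sample (or paired design) of n = 268: d_min = (z_{α/2} + z_β)/√n.
z-sum = 1.960 + 1.645 = 3.605.
d_min = 3.605 / √268 = 3.605 / 16.371 = 0.220.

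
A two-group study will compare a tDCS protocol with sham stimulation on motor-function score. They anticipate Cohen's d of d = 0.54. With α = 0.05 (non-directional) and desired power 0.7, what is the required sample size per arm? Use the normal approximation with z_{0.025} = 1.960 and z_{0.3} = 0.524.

n = 43 per group

For two independent groups with equal n: n = 2·((z_{α/2} + z_β) / d)².
z_{α/2} + z_β = 1.960 + 0.524 = 2.484.
n = 2 × (2.484 / 0.54)² = 2 × 4.600² = 2 × 21.16 = 42.3.
Round up to the next whole participant.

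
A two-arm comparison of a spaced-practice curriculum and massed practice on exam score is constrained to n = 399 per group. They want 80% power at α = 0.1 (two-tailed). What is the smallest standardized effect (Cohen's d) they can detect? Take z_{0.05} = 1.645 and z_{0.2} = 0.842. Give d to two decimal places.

For two independent groups of n = 399 each: d_min = (z_{α/2} + z_β)·√(2/n).
z-sum = 1.645 + 0.842 = 2.487.
d_min = 2.487 × √(2/399) = 2.487 × 0.0708 = 0.176.

d_min ≈ 0.18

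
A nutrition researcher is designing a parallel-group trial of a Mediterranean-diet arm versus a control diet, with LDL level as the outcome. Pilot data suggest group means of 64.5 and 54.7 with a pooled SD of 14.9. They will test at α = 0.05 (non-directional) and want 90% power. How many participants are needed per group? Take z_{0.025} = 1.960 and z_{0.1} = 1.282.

n = 49 per group

Cohen's d = |M₁ − M₂| / SD_pooled = |64.5 − 54.7| / 14.9 = 9.8 / 14.9 = 0.658.
For two independent groups with equal n: n = 2·((z_{α/2} + z_β) / d)².
z_{α/2} + z_β = 1.960 + 1.282 = 3.242.
n = 2 × (3.242 / 0.658)² = 2 × 4.927² = 2 × 24.28 = 48.6.
Round up to the next whole participant.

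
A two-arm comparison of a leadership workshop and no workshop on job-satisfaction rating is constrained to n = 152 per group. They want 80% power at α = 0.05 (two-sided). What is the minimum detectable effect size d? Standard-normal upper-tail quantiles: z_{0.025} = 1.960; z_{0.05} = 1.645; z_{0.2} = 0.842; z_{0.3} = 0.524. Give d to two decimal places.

For two independent groups of n = 152 each: d_min = (z_{α/2} + z_β)·√(2/n).
z-sum = 1.960 + 0.842 = 2.802.
d_min = 2.802 × √(2/152) = 2.802 × 0.1147 = 0.321.

d_min ≈ 0.32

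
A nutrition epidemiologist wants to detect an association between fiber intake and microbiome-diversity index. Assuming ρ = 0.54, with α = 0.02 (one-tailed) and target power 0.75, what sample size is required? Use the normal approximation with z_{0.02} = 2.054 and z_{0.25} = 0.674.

Fisher's z: C = ½·ln((1+r)/(1−r)) = ½·ln(3.3478) = 0.6042.
n = ((z_{α} + z_β)/C)² + 3.
(2.054 + 0.674) / 0.6042 = 2.728 / 0.6042 = 4.515.
n = 4.515² + 3 = 20.39 + 3 = 23.4.
Round up.

n = 24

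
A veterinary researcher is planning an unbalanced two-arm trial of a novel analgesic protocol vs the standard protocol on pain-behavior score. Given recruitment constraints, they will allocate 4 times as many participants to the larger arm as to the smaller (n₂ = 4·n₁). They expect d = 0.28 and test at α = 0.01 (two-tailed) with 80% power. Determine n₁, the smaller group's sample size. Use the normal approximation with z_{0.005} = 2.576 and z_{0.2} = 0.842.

n₁ = 187

With allocation ratio k = n₂/n₁ = 4, Var(x̄₁−x̄₂) = σ²(1/n₁ + 1/(k·n₁)) = σ²·(k+1)/(k·n₁).
So n₁ = (1 + 1/k)·((z_{α/2} + z_β)/d)² = 1.250 × (3.418/0.28)².
n₁ = 1.250 × 149.01 = 186.3.
Round up: n₁ = 187, giving n₂ = 4 × 187 = 748.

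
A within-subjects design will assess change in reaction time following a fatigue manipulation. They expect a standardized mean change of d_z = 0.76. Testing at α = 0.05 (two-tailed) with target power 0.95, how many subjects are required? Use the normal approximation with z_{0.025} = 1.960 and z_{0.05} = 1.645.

n = 23 pairs

For a paired (one-sample on differences) test: n = ((z_{α/2} + z_β) / d)².
z_{α/2} + z_β = 1.960 + 1.645 = 3.605.
n = (3.605 / 0.76)² = 4.743² = 22.50.
Round up.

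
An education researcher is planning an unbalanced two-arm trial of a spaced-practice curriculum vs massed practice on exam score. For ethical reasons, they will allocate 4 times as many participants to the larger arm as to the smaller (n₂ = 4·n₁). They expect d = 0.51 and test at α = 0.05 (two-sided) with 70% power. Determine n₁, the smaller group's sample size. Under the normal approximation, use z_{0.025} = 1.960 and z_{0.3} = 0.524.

n₁ = 30

With allocation ratio k = n₂/n₁ = 4, Var(x̄₁−x̄₂) = σ²(1/n₁ + 1/(k·n₁)) = σ²·(k+1)/(k·n₁).
So n₁ = (1 + 1/k)·((z_{α/2} + z_β)/d)² = 1.250 × (2.484/0.51)².
n₁ = 1.250 × 23.72 = 29.7.
Round up: n₁ = 30, giving n₂ = 4 × 30 = 120.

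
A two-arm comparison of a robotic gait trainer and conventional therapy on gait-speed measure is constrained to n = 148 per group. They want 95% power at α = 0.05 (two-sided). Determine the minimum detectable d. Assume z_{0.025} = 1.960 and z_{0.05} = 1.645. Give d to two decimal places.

d_min ≈ 0.42

For two independent groups of n = 148 each: d_min = (z_{α/2} + z_β)·√(2/n).
z-sum = 1.960 + 1.645 = 3.605.
d_min = 3.605 × √(2/148) = 3.605 × 0.1162 = 0.419.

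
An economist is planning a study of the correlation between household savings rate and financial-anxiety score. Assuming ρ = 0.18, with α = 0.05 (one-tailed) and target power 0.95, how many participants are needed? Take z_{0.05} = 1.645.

n = 330

Fisher's z: C = ½·ln((1+r)/(1−r)) = ½·ln(1.4390) = 0.1820.
n = ((z_{α} + z_β)/C)² + 3.
(1.645 + 1.645) / 0.1820 = 3.290 / 0.1820 = 18.077.
n = 18.077² + 3 = 326.78 + 3 = 329.8.
Round up.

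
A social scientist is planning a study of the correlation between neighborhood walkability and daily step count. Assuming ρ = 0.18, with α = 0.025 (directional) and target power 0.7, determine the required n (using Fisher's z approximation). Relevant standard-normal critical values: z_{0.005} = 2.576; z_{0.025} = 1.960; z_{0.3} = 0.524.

Fisher's z: C = ½·ln((1+r)/(1−r)) = ½·ln(1.4390) = 0.1820.
n = ((z_{α} + z_β)/C)² + 3.
(1.960 + 0.524) / 0.1820 = 2.484 / 0.1820 = 13.648.
n = 13.648² + 3 = 186.28 + 3 = 189.3.
Round up.

n = 190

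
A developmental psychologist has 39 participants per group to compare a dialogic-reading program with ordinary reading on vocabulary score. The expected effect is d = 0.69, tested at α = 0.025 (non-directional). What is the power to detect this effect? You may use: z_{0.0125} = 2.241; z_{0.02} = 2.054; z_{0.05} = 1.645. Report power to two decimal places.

power ≈ 0.79

For two equal groups, power = Φ(d·√(n/2) − z_{α/2}).
d·√(n/2) = 0.69 × √(39/2) = 0.69 × 4.416 = 3.047.
z_β = 3.047 − 2.241 = 0.806.
Power = Φ(0.806) = 0.790.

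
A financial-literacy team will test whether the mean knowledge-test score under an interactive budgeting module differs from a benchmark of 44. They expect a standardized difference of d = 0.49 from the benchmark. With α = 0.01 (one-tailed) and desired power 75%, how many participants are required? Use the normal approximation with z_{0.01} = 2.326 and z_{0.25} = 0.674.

For a one-sample test: n = ((z_{α} + z_β) / d)².
z_{α} + z_β = 2.326 + 0.674 = 3.000.
n = (3.000 / 0.49)² = 6.122² = 37.48.
Round up.

n = 38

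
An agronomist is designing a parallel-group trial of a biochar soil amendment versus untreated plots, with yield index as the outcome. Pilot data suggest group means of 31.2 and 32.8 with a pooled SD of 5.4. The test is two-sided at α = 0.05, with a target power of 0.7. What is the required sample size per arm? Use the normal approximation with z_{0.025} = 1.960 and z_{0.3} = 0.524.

n = 141 per group

Cohen's d = |M₁ − M₂| / SD_pooled = |31.2 − 32.8| / 5.4 = 1.6 / 5.4 = 0.296.
For two independent groups with equal n: n = 2·((z_{α/2} + z_β) / d)².
z_{α/2} + z_β = 1.960 + 0.524 = 2.484.
n = 2 × (2.484 / 0.296)² = 2 × 8.392² = 2 × 70.42 = 140.8.
Round up to the next whole participant.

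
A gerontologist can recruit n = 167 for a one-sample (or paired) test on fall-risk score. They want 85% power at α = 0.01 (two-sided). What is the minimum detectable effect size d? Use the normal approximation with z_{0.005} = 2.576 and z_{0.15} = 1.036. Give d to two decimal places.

d_min ≈ 0.28

For a single sample (or paired design) of n = 167: d_min = (z_{α/2} + z_β)/√n.
z-sum = 2.576 + 1.036 = 3.612.
d_min = 3.612 / √167 = 3.612 / 12.923 = 0.280.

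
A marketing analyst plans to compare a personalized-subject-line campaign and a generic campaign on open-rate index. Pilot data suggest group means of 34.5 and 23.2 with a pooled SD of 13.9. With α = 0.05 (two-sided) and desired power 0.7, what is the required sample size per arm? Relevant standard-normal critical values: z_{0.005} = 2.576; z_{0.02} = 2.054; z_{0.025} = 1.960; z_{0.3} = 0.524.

Cohen's d = |M₁ − M₂| / SD_pooled = |34.5 − 23.2| / 13.9 = 11.3 / 13.9 = 0.813.
For two independent groups with equal n: n = 2·((z_{α/2} + z_β) / d)².
z_{α/2} + z_β = 1.960 + 0.524 = 2.484.
n = 2 × (2.484 / 0.813)² = 2 × 3.055² = 2 × 9.34 = 18.7.
Round up to the next whole participant.

n = 19 per group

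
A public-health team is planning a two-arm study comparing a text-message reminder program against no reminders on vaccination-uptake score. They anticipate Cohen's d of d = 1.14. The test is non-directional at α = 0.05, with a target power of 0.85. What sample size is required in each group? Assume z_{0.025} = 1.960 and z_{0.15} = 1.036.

For two independent groups with equal n: n = 2·((z_{α/2} + z_β) / d)².
z_{α/2} + z_β = 1.960 + 1.036 = 2.996.
n = 2 × (2.996 / 1.14)² = 2 × 2.628² = 2 × 6.91 = 13.8.
Round up to the next whole participant.

n = 14 per group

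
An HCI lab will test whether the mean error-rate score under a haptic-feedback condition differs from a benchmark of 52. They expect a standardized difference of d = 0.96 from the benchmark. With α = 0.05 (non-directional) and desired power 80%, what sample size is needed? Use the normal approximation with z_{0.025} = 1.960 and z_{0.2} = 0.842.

n = 9

For a one-sample test: n = ((z_{α/2} + z_β) / d)².
z_{α/2} + z_β = 1.960 + 0.842 = 2.802.
n = (2.802 / 0.96)² = 2.919² = 8.52.
Round up.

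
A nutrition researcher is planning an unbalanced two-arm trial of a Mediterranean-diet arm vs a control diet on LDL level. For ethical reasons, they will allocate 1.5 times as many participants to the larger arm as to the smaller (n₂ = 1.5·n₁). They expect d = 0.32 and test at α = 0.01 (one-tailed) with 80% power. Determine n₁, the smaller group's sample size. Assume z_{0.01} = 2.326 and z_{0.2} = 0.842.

n₁ = 164

With allocation ratio k = n₂/n₁ = 1.5, Var(x̄₁−x̄₂) = σ²(1/n₁ + 1/(k·n₁)) = σ²·(k+1)/(k·n₁).
So n₁ = (1 + 1/k)·((z_{α} + z_β)/d)² = 1.667 × (3.168/0.32)².
n₁ = 1.667 × 98.01 = 163.4.
Round up: n₁ = 164, giving n₂ = 1.5 × 164 = 246.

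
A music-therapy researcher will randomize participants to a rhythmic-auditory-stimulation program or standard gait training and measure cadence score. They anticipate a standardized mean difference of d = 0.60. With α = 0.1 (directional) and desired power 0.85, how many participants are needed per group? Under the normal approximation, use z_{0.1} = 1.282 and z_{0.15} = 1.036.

For two independent groups with equal n: n = 2·((z_{α} + z_β) / d)².
z_{α} + z_β = 1.282 + 1.036 = 2.318.
n = 2 × (2.318 / 0.60)² = 2 × 3.863² = 2 × 14.93 = 29.9.
Round up to the next whole participant.

n = 30 per group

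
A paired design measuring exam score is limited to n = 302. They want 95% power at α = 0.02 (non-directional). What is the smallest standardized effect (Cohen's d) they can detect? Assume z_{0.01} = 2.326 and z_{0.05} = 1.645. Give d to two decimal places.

d_min ≈ 0.23

For a single sample (or paired design) of n = 302: d_min = (z_{α/2} + z_β)/√n.
z-sum = 2.326 + 1.645 = 3.971.
d_min = 3.971 / √302 = 3.971 / 17.378 = 0.229.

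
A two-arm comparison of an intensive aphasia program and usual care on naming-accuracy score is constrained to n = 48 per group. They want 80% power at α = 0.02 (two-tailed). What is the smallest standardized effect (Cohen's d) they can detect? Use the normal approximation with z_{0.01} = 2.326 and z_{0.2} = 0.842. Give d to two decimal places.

For two independent groups of n = 48 each: d_min = (z_{α/2} + z_β)·√(2/n).
z-sum = 2.326 + 0.842 = 3.168.
d_min = 3.168 × √(2/48) = 3.168 × 0.2041 = 0.647.

d_min ≈ 0.65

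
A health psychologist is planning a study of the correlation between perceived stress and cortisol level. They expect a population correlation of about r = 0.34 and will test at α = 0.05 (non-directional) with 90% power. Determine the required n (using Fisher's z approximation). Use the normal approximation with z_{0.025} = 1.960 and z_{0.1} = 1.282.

n = 87

Fisher's z: C = ½·ln((1+r)/(1−r)) = ½·ln(2.0303) = 0.3541.
n = ((z_{α/2} + z_β)/C)² + 3.
(1.960 + 1.282) / 0.3541 = 3.242 / 0.3541 = 9.156.
n = 9.156² + 3 = 83.83 + 3 = 86.8.
Round up.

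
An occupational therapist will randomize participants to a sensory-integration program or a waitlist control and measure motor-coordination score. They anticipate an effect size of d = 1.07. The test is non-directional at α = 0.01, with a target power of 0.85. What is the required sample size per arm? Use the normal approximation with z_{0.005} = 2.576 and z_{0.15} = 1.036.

n = 23 per group

For two independent groups with equal n: n = 2·((z_{α/2} + z_β) / d)².
z_{α/2} + z_β = 2.576 + 1.036 = 3.612.
n = 2 × (3.612 / 1.07)² = 2 × 3.376² = 2 × 11.40 = 22.8.
Round up to the next whole participant.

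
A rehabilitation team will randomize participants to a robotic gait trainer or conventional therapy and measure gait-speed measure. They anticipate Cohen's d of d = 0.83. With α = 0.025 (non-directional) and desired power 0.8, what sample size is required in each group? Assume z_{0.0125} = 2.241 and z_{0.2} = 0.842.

n = 28 per group

For two independent groups with equal n: n = 2·((z_{α/2} + z_β) / d)².
z_{α/2} + z_β = 2.241 + 0.842 = 3.083.
n = 2 × (3.083 / 0.83)² = 2 × 3.714² = 2 × 13.80 = 27.6.
Round up to the next whole participant.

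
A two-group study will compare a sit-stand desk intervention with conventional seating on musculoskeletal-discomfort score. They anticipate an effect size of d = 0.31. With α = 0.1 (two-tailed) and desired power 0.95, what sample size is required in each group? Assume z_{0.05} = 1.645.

n = 226 per group

For two independent groups with equal n: n = 2·((z_{α/2} + z_β) / d)².
z_{α/2} + z_β = 1.645 + 1.645 = 3.290.
n = 2 × (3.290 / 0.31)² = 2 × 10.613² = 2 × 112.63 = 225.3.
Round up to the next whole participant.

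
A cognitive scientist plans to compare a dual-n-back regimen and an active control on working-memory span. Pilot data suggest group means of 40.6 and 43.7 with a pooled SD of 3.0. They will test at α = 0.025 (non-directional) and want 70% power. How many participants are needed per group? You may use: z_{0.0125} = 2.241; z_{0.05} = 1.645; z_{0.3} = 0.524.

n = 15 per group

Cohen's d = |M₁ − M₂| / SD_pooled = |40.6 − 43.7| / 3.0 = 3.1 / 3.0 = 1.033.
For two independent groups with equal n: n = 2·((z_{α/2} + z_β) / d)².
z_{α/2} + z_β = 2.241 + 0.524 = 2.765.
n = 2 × (2.765 / 1.033)² = 2 × 2.677² = 2 × 7.16 = 14.3.
Round up to the next whole participant.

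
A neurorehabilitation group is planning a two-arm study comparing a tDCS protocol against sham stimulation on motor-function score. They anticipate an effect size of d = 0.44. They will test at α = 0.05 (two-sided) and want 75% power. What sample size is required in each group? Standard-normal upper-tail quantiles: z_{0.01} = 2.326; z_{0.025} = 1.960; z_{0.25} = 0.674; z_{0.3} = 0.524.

n = 72 per group

For two independent groups with equal n: n = 2·((z_{α/2} + z_β) / d)².
z_{α/2} + z_β = 1.960 + 0.674 = 2.634.
n = 2 × (2.634 / 0.44)² = 2 × 5.986² = 2 × 35.84 = 71.7.
Round up to the next whole participant.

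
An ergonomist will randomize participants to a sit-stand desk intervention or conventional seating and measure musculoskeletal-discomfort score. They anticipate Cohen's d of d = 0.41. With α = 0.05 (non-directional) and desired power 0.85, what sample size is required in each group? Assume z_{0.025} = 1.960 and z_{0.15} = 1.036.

For two independent groups with equal n: n = 2·((z_{α/2} + z_β) / d)².
z_{α/2} + z_β = 1.960 + 1.036 = 2.996.
n = 2 × (2.996 / 0.41)² = 2 × 7.307² = 2 × 53.40 = 106.8.
Round up to the next whole participant.

n = 107 per group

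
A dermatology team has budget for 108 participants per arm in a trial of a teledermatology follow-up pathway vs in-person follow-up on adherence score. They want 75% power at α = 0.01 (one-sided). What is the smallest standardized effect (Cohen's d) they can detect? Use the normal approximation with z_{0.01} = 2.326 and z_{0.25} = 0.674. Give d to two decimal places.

d_min ≈ 0.41

For two independent groups of n = 108 each: d_min = (z_{α} + z_β)·√(2/n).
z-sum = 2.326 + 0.674 = 3.000.
d_min = 3.000 × √(2/108) = 3.000 × 0.1361 = 0.408.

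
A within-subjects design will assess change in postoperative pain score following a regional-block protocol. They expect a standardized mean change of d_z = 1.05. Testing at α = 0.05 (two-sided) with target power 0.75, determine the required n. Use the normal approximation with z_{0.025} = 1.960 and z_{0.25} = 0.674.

n = 7 pairs

For a paired (one-sample on differences) test: n = ((z_{α/2} + z_β) / d)².
z_{α/2} + z_β = 1.960 + 0.674 = 2.634.
n = (2.634 / 1.05)² = 2.509² = 6.29.
Round up.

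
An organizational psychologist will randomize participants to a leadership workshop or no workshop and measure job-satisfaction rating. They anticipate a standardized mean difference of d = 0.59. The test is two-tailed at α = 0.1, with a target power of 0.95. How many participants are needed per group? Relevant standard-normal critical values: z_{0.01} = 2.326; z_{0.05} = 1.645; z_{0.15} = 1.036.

n = 63 per group

For two independent groups with equal n: n = 2·((z_{α/2} + z_β) / d)².
z_{α/2} + z_β = 1.645 + 1.645 = 3.290.
n = 2 × (3.290 / 0.59)² = 2 × 5.576² = 2 × 31.09 = 62.2.
Round up to the next whole participant.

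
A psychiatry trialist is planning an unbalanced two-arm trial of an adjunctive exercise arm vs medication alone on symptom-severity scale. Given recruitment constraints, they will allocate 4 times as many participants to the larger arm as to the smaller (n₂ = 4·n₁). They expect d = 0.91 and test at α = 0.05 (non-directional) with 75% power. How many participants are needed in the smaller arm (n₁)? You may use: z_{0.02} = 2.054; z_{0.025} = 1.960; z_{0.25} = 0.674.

n₁ = 11

With allocation ratio k = n₂/n₁ = 4, Var(x̄₁−x̄₂) = σ²(1/n₁ + 1/(k·n₁)) = σ²·(k+1)/(k·n₁).
So n₁ = (1 + 1/k)·((z_{α/2} + z_β)/d)² = 1.250 × (2.634/0.91)².
n₁ = 1.250 × 8.38 = 10.5.
Round up: n₁ = 11, giving n₂ = 4 × 11 = 44.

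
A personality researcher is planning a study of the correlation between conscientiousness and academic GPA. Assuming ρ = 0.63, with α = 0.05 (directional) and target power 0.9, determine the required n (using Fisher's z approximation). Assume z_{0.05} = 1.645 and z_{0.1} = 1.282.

Fisher's z: C = ½·ln((1+r)/(1−r)) = ½·ln(4.4054) = 0.7414.
n = ((z_{α} + z_β)/C)² + 3.
(1.645 + 1.282) / 0.7414 = 2.927 / 0.7414 = 3.948.
n = 3.948² + 3 = 15.59 + 3 = 18.6.
Round up.

n = 19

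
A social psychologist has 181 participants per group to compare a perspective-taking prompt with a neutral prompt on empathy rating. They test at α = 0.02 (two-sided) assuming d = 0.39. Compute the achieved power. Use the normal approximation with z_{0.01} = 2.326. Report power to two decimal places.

power ≈ 0.92

For two equal groups, power = Φ(d·√(n/2) − z_{α/2}).
d·√(n/2) = 0.39 × √(181/2) = 0.39 × 9.513 = 3.710.
z_β = 3.710 − 2.326 = 1.384.
Power = Φ(1.384) = 0.917.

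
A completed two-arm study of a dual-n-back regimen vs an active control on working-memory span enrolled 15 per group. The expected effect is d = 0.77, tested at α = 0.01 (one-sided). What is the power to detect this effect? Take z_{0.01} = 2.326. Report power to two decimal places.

power ≈ 0.41

For two equal groups, power = Φ(d·√(n/2) − z_{α}).
d·√(n/2) = 0.77 × √(15/2) = 0.77 × 2.739 = 2.109.
z_β = 2.109 − 2.326 = -0.217.
Power = Φ(-0.217) = 0.414.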